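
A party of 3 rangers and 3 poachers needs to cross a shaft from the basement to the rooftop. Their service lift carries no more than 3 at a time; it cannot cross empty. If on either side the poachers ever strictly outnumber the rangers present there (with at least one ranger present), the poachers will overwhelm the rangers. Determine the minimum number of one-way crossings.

Counting alone: each trip to the rooftop takes at most 3 across and each return brings at least 1 back, so after t trips out (and t−1 returns) at most 3t − (t−1) of the 6 are across; that first reaches 6 at t = 3, so at least 5 crossings are needed.
The plan below uses exactly 5 crossings, so it is optimal:
1. 2 poachers → the rooftop.  (the basement: 3R 1P; the rooftop: 0R 2P)
2. 1 poacher ← the basement.  (the basement: 3R 2P; the rooftop: 0R 1P)
3. 3 rangers → the rooftop.  (the basement: 0R 2P; the rooftop: 3R 1P)
4. 1 poacher ← the basement.  (the basement: 0R 3P; the rooftop: 3R 0P)
5. 3 poachers → the rooftop.  (the basement: 0R 0P; the rooftop: 3R 3P)

5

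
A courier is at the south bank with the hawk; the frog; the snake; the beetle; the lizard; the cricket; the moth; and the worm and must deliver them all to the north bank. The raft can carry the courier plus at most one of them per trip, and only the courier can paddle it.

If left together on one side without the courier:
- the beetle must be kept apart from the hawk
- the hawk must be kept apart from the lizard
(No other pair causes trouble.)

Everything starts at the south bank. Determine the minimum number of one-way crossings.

Counting alone: the courier can take at most 1 across per trip to the north bank, so moving all 8 needs at least 8 loaded trips out, with a return between consecutive ones — at least 15 crossings.
The safety rule pushes this higher. Following every safe sequence of crossings, the most of the 8 that can be at the north bank as the raft arrives there on crossing 15 is 7 — never all 8.
So no plan with fewer than 17 crossings exists, and this one achieves 17:
1. Courier goes to the north bank with the hawk.  [the south bank: the beetle, the cricket, the frog, the lizard, the moth, the snake, the worm | the north bank: the hawk]
2. Courier goes back to the south bank alone.  [the south bank: the beetle, the cricket, the frog, the lizard, the moth, the snake, the worm | the north bank: the hawk]
3. Courier goes to the north bank with the frog.  [the south bank: the beetle, the cricket, the lizard, the moth, the snake, the worm | the north bank: the frog, the hawk]
4. Courier goes back to the south bank alone.  [the south bank: the beetle, the cricket, the lizard, the moth, the snake, the worm | the north bank: the frog, the hawk]
5. Courier goes to the north bank with the snake.  [the south bank: the beetle, the cricket, the lizard, the moth, the worm | the north bank: the frog, the hawk, the snake]
6. Courier goes back to the south bank alone.  [the south bank: the beetle, the cricket, the lizard, the moth, the worm | the north bank: the frog, the hawk, the snake]
7. Courier goes to the north bank with the beetle.  [the south bank: the cricket, the lizard, the moth, the worm | the north bank: the beetle, the frog, the hawk, the snake]
8. Courier goes back to the south bank with the hawk.  [the south bank: the cricket, the hawk, the lizard, the moth, the worm | the north bank: the beetle, the frog, the snake]
9. Courier goes to the north bank with the lizard.  [the south bank: the cricket, the hawk, the moth, the worm | the north bank: the beetle, the frog, the lizard, the snake]
10. Courier goes back to the south bank alone.  [the south bank: the cricket, the hawk, the moth, the worm | the north bank: the beetle, the frog, the lizard, the snake]
11. Courier goes to the north bank with the cricket.  [the south bank: the hawk, the moth, the worm | the north bank: the beetle, the cricket, the frog, the lizard, the snake]
12. Courier goes back to the south bank alone.  [the south bank: the hawk, the moth, the worm | the north bank: the beetle, the cricket, the frog, the lizard, the snake]
13. Courier goes to the north bank with the moth.  [the south bank: the hawk, the worm | the north bank: the beetle, the cricket, the frog, the lizard, the moth, the snake]
14. Courier goes back to the south bank alone.  [the south bank: the hawk, the worm | the north bank: the beetle, the cricket, the frog, the lizard, the moth, the snake]
15. Courier goes to the north bank with the worm.  [the south bank: the hawk | the north bank: the beetle, the cricket, the frog, the lizard, the moth, the snake, the worm]
16. Courier goes back to the south bank alone.  [the south bank: the hawk | the north bank: the beetle, the cricket, the frog, the lizard, the moth, the snake, the worm]
17. Courier goes to the north bank with the hawk.  [the south bank: — | the north bank: the beetle, the cricket, the frog, the hawk, the lizard, the moth, the snake, the worm]

17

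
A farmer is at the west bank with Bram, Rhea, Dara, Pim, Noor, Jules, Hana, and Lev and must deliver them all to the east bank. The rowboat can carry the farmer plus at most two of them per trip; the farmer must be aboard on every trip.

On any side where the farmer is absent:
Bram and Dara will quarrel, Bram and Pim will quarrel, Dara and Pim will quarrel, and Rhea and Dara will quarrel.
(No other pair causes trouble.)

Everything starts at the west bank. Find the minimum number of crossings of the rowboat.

Counting alone: the farmer can take at most 2 across per trip to the east bank, so moving all 8 needs at least 4 loaded trips out, with a return between consecutive ones — at least 7 crossings.
The safety rule pushes this higher. Following every safe sequence of crossings, the most of the 8 that can be at the east bank as the rowboat arrives there on crossings 7, 9, 11 is 5, 6, 7 respectively — never all 8.
So no plan with fewer than 13 crossings exists, and this one achieves 13:
1. Farmer goes to the east bank with Bram and Dara.
2. Farmer goes back to the west bank with Bram.
3. Farmer goes to the east bank with Bram and Rhea.
4. Farmer goes back to the west bank with Dara.
5. Farmer goes to the east bank with Dara and Noor.
6. Farmer goes back to the west bank with Dara.
7. Farmer goes to the east bank with Dara and Jules.
8. Farmer goes back to the west bank with Dara.
9. Farmer goes to the east bank with Dara and Hana.
10. Farmer goes back to the west bank with Dara.
11. Farmer goes to the east bank with Dara and Lev.
12. Farmer goes back to the west bank with Dara.
13. Farmer goes to the east bank with Dara and Pim.

13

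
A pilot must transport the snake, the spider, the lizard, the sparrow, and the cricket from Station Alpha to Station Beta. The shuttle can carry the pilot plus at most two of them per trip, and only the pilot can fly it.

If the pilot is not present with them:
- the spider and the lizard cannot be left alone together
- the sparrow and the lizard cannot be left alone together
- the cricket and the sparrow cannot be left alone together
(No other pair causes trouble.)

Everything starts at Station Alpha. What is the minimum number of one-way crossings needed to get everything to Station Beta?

5

Counting alone: the pilot can take at most 2 across per trip to Station Beta, so moving all 5 needs at least 3 loaded trips out, with a return between consecutive ones — at least 5 crossings.
The plan below uses exactly 5 crossings, so it is optimal:
1. Pilot goes to Station Beta with the sparrow and the spider.
2. Pilot goes back to Station Alpha alone.
3. Pilot goes to Station Beta with the snake.
4. Pilot goes back to Station Alpha alone.
5. Pilot goes to Station Beta with the cricket and the lizard.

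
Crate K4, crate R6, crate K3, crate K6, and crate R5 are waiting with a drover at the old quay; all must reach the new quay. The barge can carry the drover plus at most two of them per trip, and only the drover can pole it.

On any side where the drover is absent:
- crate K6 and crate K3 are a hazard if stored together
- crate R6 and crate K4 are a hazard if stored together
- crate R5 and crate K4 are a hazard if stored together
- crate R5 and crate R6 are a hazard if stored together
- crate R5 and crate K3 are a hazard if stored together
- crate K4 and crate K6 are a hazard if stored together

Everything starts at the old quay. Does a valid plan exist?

Whatever the first load, the items left behind include a forbidden pair without the drover. No opening move is safe, so no plan exists.

No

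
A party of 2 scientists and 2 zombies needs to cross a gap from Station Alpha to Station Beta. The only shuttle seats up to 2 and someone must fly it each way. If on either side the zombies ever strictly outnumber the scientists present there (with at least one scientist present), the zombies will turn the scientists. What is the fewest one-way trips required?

Counting alone: each trip to Station Beta takes at most 2 across and each return brings at least 1 back, so after t trips out (and t−1 returns) at most 2t − (t−1) of the 4 are across; that first reaches 4 at t = 3, so at least 5 crossings are needed.
The plan below uses exactly 5 crossings, so it is optimal:
1. 2 zombies → Station Beta.  (Station Alpha: 2S 0Z; Station Beta: 0S 2Z)
2. 1 zombie ← Station Alpha.  (Station Alpha: 2S 1Z; Station Beta: 0S 1Z)
3. 2 scientists → Station Beta.  (Station Alpha: 0S 1Z; Station Beta: 2S 1Z)
4. 1 zombie ← Station Alpha.  (Station Alpha: 0S 2Z; Station Beta: 2S 0Z)
5. 2 zombies → Station Beta.  (Station Alpha: 0S 0Z; Station Beta: 2S 2Z)

5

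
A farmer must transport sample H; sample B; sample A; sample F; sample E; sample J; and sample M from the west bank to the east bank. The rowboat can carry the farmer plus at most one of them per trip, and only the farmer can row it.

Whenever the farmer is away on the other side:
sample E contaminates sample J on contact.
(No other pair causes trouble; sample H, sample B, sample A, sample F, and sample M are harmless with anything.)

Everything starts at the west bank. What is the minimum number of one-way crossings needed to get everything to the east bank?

13

Counting alone: the farmer can take at most 1 across per trip to the east bank, so moving all 7 needs at least 7 loaded trips out, with a return between consecutive ones — at least 13 crossings.
The plan below uses exactly 13 crossings, so it is optimal:
1. Farmer goes to the east bank with sample E.  [the west bank: sample A, sample B, sample F, sample H, sample J, sample M | the east bank: sample E]
2. Farmer goes back to the west bank alone.  [the west bank: sample A, sample B, sample F, sample H, sample J, sample M | the east bank: sample E]
3. Farmer goes to the east bank with sample H.  [the west bank: sample A, sample B, sample F, sample J, sample M | the east bank: sample E, sample H]
4. Farmer goes back to the west bank alone.  [the west bank: sample A, sample B, sample F, sample J, sample M | the east bank: sample E, sample H]
5. Farmer goes to the east bank with sample B.  [the west bank: sample A, sample F, sample J, sample M | the east bank: sample B, sample E, sample H]
6. Farmer goes back to the west bank alone.  [the west bank: sample A, sample F, sample J, sample M | the east bank: sample B, sample E, sample H]
7. Farmer goes to the east bank with sample A.  [the west bank: sample F, sample J, sample M | the east bank: sample A, sample B, sample E, sample H]
8. Farmer goes back to the west bank alone.  [the west bank: sample F, sample J, sample M | the east bank: sample A, sample B, sample E, sample H]
9. Farmer goes to the east bank with sample F.  [the west bank: sample J, sample M | the east bank: sample A, sample B, sample E, sample F, sample H]
10. Farmer goes back to the west bank alone.  [the west bank: sample J, sample M | the east bank: sample A, sample B, sample E, sample F, sample H]
11. Farmer goes to the east bank with sample M.  [the west bank: sample J | the east bank: sample A, sample B, sample E, sample F, sample H, sample M]
12. Farmer goes back to the west bank alone.  [the west bank: sample J | the east bank: sample A, sample B, sample E, sample F, sample H, sample M]
13. Farmer goes to the east bank with sample J.  [the west bank: — | the east bank: sample A, sample B, sample E, sample F, sample H, sample J, sample M]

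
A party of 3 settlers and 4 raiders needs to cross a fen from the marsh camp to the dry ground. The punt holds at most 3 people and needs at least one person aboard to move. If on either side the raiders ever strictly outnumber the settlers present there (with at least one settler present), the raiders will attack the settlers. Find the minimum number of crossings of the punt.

The raiders already outnumber the settlers at the marsh camp before anyone moves, so the starting position itself is disallowed.

impossible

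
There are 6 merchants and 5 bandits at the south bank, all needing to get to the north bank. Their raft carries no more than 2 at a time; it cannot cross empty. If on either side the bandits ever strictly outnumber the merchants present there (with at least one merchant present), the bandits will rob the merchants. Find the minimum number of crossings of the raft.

Counting alone: each trip to the north bank takes at most 2 across and each return brings at least 1 back, so after t trips out (and t−1 returns) at most 2t − (t−1) of the 11 are across; that first reaches 11 at t = 10, so at least 19 crossings are needed.
The plan below uses exactly 19 crossings, so it is optimal:
1. 2 bandits → the north bank.  (the south bank: 6M 3B; the north bank: 0M 2B)
2. 1 bandit ← the south bank.  (the south bank: 6M 4B; the north bank: 0M 1B)
3. 2 bandits → the north bank.  (the south bank: 6M 2B; the north bank: 0M 3B)
4. 1 bandit ← the south bank.  (the south bank: 6M 3B; the north bank: 0M 2B)
5. 2 merchants → the north bank.  (the south bank: 4M 3B; the north bank: 2M 2B)
6. 1 bandit ← the south bank.  (the south bank: 4M 4B; the north bank: 2M 1B)
7. 1 merchant and 1 bandit → the north bank.  (the south bank: 3M 3B; the north bank: 3M 2B)
8. 1 merchant ← the south bank.  (the south bank: 4M 3B; the north bank: 2M 2B)
9. 1 merchant and 1 bandit → the north bank.  (the south bank: 3M 2B; the north bank: 3M 3B)
10. 1 bandit ← the south bank.  (the south bank: 3M 3B; the north bank: 3M 2B)
11. 1 merchant and 1 bandit → the north bank.  (the south bank: 2M 2B; the north bank: 4M 3B)
12. 1 merchant ← the south bank.  (the south bank: 3M 2B; the north bank: 3M 3B)
13. 1 merchant and 1 bandit → the north bank.  (the south bank: 2M 1B; the north bank: 4M 4B)
14. 1 bandit ← the south bank.  (the south bank: 2M 2B; the north bank: 4M 3B)
15. 1 merchant and 1 bandit → the north bank.  (the south bank: 1M 1B; the north bank: 5M 4B)
16. 1 merchant ← the south bank.  (the south bank: 2M 1B; the north bank: 4M 4B)
17. 1 merchant and 1 bandit → the north bank.  (the south bank: 1M 0B; the north bank: 5M 5B)
18. 1 bandit ← the south bank.  (the south bank: 1M 1B; the north bank: 5M 4B)
19. 1 merchant and 1 bandit → the north bank.  (the south bank: 0M 0B; the north bank: 6M 5B)

19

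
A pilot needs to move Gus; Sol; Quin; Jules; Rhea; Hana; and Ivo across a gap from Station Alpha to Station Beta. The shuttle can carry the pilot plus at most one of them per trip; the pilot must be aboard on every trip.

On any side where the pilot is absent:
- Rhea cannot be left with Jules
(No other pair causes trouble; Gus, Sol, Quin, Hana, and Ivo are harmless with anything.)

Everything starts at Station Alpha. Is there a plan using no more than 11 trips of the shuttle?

Counting alone: the pilot can take at most 1 across per trip to Station Beta, so moving all 7 needs at least 7 loaded trips out, with a return between consecutive ones — at least 13 crossings.
Since 11 < 13, 11 crossings cannot be enough. (The shortest complete plan in fact takes 13:)
1. Pilot goes to Station Beta with Jules.  [Station Alpha: Gus, Hana, Ivo, Quin, Rhea, Sol | Station Beta: Jules]
2. Pilot goes back to Station Alpha alone.  [Station Alpha: Gus, Hana, Ivo, Quin, Rhea, Sol | Station Beta: Jules]
3. Pilot goes to Station Beta with Gus.  [Station Alpha: Hana, Ivo, Quin, Rhea, Sol | Station Beta: Gus, Jules]
4. Pilot goes back to Station Alpha alone.  [Station Alpha: Hana, Ivo, Quin, Rhea, Sol | Station Beta: Gus, Jules]
5. Pilot goes to Station Beta with Sol.  [Station Alpha: Hana, Ivo, Quin, Rhea | Station Beta: Gus, Jules, Sol]
6. Pilot goes back to Station Alpha alone.  [Station Alpha: Hana, Ivo, Quin, Rhea | Station Beta: Gus, Jules, Sol]
7. Pilot goes to Station Beta with Quin.  [Station Alpha: Hana, Ivo, Rhea | Station Beta: Gus, Jules, Quin, Sol]
8. Pilot goes back to Station Alpha alone.  [Station Alpha: Hana, Ivo, Rhea | Station Beta: Gus, Jules, Quin, Sol]
9. Pilot goes to Station Beta with Hana.  [Station Alpha: Ivo, Rhea | Station Beta: Gus, Hana, Jules, Quin, Sol]
10. Pilot goes back to Station Alpha alone.  [Station Alpha: Ivo, Rhea | Station Beta: Gus, Hana, Jules, Quin, Sol]
11. Pilot goes to Station Beta with Ivo.  [Station Alpha: Rhea | Station Beta: Gus, Hana, Ivo, Jules, Quin, Sol]
12. Pilot goes back to Station Alpha alone.  [Station Alpha: Rhea | Station Beta: Gus, Hana, Ivo, Jules, Quin, Sol]
13. Pilot goes to Station Beta with Rhea.  [Station Alpha: — | Station Beta: Gus, Hana, Ivo, Jules, Quin, Rhea, Sol]

No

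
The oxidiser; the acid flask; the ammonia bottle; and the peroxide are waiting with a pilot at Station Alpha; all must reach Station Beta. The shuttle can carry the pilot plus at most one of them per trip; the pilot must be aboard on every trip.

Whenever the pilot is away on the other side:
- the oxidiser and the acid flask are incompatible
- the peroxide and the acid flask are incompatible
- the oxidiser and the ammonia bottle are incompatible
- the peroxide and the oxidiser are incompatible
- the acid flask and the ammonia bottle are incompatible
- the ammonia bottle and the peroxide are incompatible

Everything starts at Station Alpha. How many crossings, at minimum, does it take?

impossible

Whatever the first load, the items left behind include a forbidden pair without the pilot. No opening move is safe, so no plan exists.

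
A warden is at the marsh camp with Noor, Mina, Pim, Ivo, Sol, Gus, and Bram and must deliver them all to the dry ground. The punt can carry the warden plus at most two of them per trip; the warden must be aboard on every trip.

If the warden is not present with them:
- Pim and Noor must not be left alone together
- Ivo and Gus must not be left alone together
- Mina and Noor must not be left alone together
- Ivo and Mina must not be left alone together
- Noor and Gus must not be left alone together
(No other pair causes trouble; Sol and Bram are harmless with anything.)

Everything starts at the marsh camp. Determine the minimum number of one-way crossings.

9

Counting alone: the warden can take at most 2 across per trip to the dry ground, so moving all 7 needs at least 4 loaded trips out, with a return between consecutive ones — at least 7 crossings.
The safety rule pushes this higher. Following every safe sequence of crossings, the most of the 7 that can be at the dry ground as the punt arrives there on crossing 7 is 6 — never all 7.
So no plan with fewer than 9 crossings exists, and this one achieves 9:
1. Warden goes to the dry ground with Ivo and Noor.  [the marsh camp: Bram, Gus, Mina, Pim, Sol | the dry ground: Ivo, Noor]
2. Warden goes back to the marsh camp alone.  [the marsh camp: Bram, Gus, Mina, Pim, Sol | the dry ground: Ivo, Noor]
3. Warden goes to the dry ground with Mina.  [the marsh camp: Bram, Gus, Pim, Sol | the dry ground: Ivo, Mina, Noor]
4. Warden goes back to the marsh camp with Ivo and Noor.  [the marsh camp: Bram, Gus, Ivo, Noor, Pim, Sol | the dry ground: Mina]
5. Warden goes to the dry ground with Gus and Pim.  [the marsh camp: Bram, Ivo, Noor, Sol | the dry ground: Gus, Mina, Pim]
6. Warden goes back to the marsh camp alone.  [the marsh camp: Bram, Ivo, Noor, Sol | the dry ground: Gus, Mina, Pim]
7. Warden goes to the dry ground with Bram and Sol.  [the marsh camp: Ivo, Noor | the dry ground: Bram, Gus, Mina, Pim, Sol]
8. Warden goes back to the marsh camp alone.  [the marsh camp: Ivo, Noor | the dry ground: Bram, Gus, Mina, Pim, Sol]
9. Warden goes to the dry ground with Ivo and Noor.  [the marsh camp: — | the dry ground: Bram, Gus, Ivo, Mina, Noor, Pim, Sol]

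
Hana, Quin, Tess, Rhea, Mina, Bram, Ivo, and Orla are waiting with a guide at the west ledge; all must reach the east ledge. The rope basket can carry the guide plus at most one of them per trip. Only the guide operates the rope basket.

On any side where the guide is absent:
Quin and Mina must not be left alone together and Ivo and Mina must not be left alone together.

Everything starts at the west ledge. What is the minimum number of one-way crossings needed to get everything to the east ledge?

17

Counting alone: the guide can take at most 1 across per trip to the east ledge, so moving all 8 needs at least 8 loaded trips out, with a return between consecutive ones — at least 15 crossings.
The safety rule pushes this higher. Following every safe sequence of crossings, the most of the 8 that can be at the east ledge as the rope basket arrives there on crossing 15 is 7 — never all 8.
So no plan with fewer than 17 crossings exists, and this one achieves 17:
1. Guide goes to the east ledge with Mina.  [the west ledge: Bram, Hana, Ivo, Orla, Quin, Rhea, Tess | the east ledge: Mina]
2. Guide goes back to the west ledge alone.  [the west ledge: Bram, Hana, Ivo, Orla, Quin, Rhea, Tess | the east ledge: Mina]
3. Guide goes to the east ledge with Hana.  [the west ledge: Bram, Ivo, Orla, Quin, Rhea, Tess | the east ledge: Hana, Mina]
4. Guide goes back to the west ledge alone.  [the west ledge: Bram, Ivo, Orla, Quin, Rhea, Tess | the east ledge: Hana, Mina]
5. Guide goes to the east ledge with Quin.  [the west ledge: Bram, Ivo, Orla, Rhea, Tess | the east ledge: Hana, Mina, Quin]
6. Guide goes back to the west ledge with Mina.  [the west ledge: Bram, Ivo, Mina, Orla, Rhea, Tess | the east ledge: Hana, Quin]
7. Guide goes to the east ledge with Ivo.  [the west ledge: Bram, Mina, Orla, Rhea, Tess | the east ledge: Hana, Ivo, Quin]
8. Guide goes back to the west ledge alone.  [the west ledge: Bram, Mina, Orla, Rhea, Tess | the east ledge: Hana, Ivo, Quin]
9. Guide goes to the east ledge with Tess.  [the west ledge: Bram, Mina, Orla, Rhea | the east ledge: Hana, Ivo, Quin, Tess]
10. Guide goes back to the west ledge alone.  [the west ledge: Bram, Mina, Orla, Rhea | the east ledge: Hana, Ivo, Quin, Tess]
11. Guide goes to the east ledge with Rhea.  [the west ledge: Bram, Mina, Orla | the east ledge: Hana, Ivo, Quin, Rhea, Tess]
12. Guide goes back to the west ledge alone.  [the west ledge: Bram, Mina, Orla | the east ledge: Hana, Ivo, Quin, Rhea, Tess]
13. Guide goes to the east ledge with Bram.  [the west ledge: Mina, Orla | the east ledge: Bram, Hana, Ivo, Quin, Rhea, Tess]
14. Guide goes back to the west ledge alone.  [the west ledge: Mina, Orla | the east ledge: Bram, Hana, Ivo, Quin, Rhea, Tess]
15. Guide goes to the east ledge with Orla.  [the west ledge: Mina | the east ledge: Bram, Hana, Ivo, Orla, Quin, Rhea, Tess]
16. Guide goes back to the west ledge alone.  [the west ledge: Mina | the east ledge: Bram, Hana, Ivo, Orla, Quin, Rhea, Tess]
17. Guide goes to the east ledge with Mina.  [the west ledge: — | the east ledge: Bram, Hana, Ivo, Mina, Orla, Quin, Rhea, Tess]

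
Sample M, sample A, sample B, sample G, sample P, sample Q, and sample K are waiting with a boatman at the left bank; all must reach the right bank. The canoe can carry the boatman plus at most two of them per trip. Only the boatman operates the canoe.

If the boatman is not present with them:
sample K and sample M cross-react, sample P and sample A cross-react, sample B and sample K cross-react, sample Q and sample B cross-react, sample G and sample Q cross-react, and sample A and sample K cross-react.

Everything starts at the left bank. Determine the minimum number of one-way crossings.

impossible

Whatever the first load, the items left behind include a forbidden pair without the boatman. No opening move is safe, so no plan exists.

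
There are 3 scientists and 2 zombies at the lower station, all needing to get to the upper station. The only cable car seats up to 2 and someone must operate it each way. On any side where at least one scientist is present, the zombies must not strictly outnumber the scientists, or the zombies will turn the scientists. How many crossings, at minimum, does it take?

7

Counting alone: each trip to the upper station takes at most 2 across and each return brings at least 1 back, so after t trips out (and t−1 returns) at most 2t − (t−1) of the 5 are across; that first reaches 5 at t = 4, so at least 7 crossings are needed.
The plan below uses exactly 7 crossings, so it is optimal:
1. 2 zombies → the upper station.  (the lower station: 3S 0Z; the upper station: 0S 2Z)
2. 1 zombie ← the lower station.  (the lower station: 3S 1Z; the upper station: 0S 1Z)
3. 2 scientists → the upper station.  (the lower station: 1S 1Z; the upper station: 2S 1Z)
4. 1 scientist ← the lower station.  (the lower station: 2S 1Z; the upper station: 1S 1Z)
5. 1 scientist and 1 zombie → the upper station.  (the lower station: 1S 0Z; the upper station: 2S 2Z)
6. 1 zombie ← the lower station.  (the lower station: 1S 1Z; the upper station: 2S 1Z)
7. 1 scientist and 1 zombie → the upper station.  (the lower station: 0S 0Z; the upper station: 3S 2Z)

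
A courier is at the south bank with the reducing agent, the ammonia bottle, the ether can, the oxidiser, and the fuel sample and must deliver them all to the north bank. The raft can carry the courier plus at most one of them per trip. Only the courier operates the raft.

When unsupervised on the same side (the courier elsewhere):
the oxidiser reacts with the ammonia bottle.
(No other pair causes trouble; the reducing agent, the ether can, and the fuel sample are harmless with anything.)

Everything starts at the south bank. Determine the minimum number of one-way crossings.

Counting alone: the courier can take at most 1 across per trip to the north bank, so moving all 5 needs at least 5 loaded trips out, with a return between consecutive ones — at least 9 crossings.
The plan below uses exactly 9 crossings, so it is optimal:
1. Courier goes to the north bank with the ammonia bottle.  [the south bank: the ether can, the fuel sample, the oxidiser, the reducing agent | the north bank: the ammonia bottle]
2. Courier goes back to the south bank alone.  [the south bank: the ether can, the fuel sample, the oxidiser, the reducing agent | the north bank: the ammonia bottle]
3. Courier goes to the north bank with the reducing agent.  [the south bank: the ether can, the fuel sample, the oxidiser | the north bank: the ammonia bottle, the reducing agent]
4. Courier goes back to the south bank alone.  [the south bank: the ether can, the fuel sample, the oxidiser | the north bank: the ammonia bottle, the reducing agent]
5. Courier goes to the north bank with the ether can.  [the south bank: the fuel sample, the oxidiser | the north bank: the ammonia bottle, the ether can, the reducing agent]
6. Courier goes back to the south bank alone.  [the south bank: the fuel sample, the oxidiser | the north bank: the ammonia bottle, the ether can, the reducing agent]
7. Courier goes to the north bank with the fuel sample.  [the south bank: the oxidiser | the north bank: the ammonia bottle, the ether can, the fuel sample, the reducing agent]
8. Courier goes back to the south bank alone.  [the south bank: the oxidiser | the north bank: the ammonia bottle, the ether can, the fuel sample, the reducing agent]
9. Courier goes to the north bank with the oxidiser.  [the south bank: — | the north bank: the ammonia bottle, the ether can, the fuel sample, the oxidiser, the reducing agent]

9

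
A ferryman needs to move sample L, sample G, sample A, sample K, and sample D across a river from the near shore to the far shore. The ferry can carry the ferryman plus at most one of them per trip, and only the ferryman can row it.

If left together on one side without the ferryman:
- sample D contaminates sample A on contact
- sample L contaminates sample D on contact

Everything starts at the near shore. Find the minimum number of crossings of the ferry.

Counting alone: the ferryman can take at most 1 across per trip to the far shore, so moving all 5 needs at least 5 loaded trips out, with a return between consecutive ones — at least 9 crossings.
The safety rule pushes this higher. Following every safe sequence of crossings, the most of the 5 that can be at the far shore as the ferry arrives there on crossing 9 is 4 — never all 5.
So no plan with fewer than 11 crossings exists, and this one achieves 11:
1. Ferryman goes to the far shore with sample D.
2. Ferryman goes back to the near shore alone.
3. Ferryman goes to the far shore with sample L.
4. Ferryman goes back to the near shore with sample D.
5. Ferryman goes to the far shore with sample A.
6. Ferryman goes back to the near shore alone.
7. Ferryman goes to the far shore with sample G.
8. Ferryman goes back to the near shore alone.
9. Ferryman goes to the far shore with sample K.
10. Ferryman goes back to the near shore alone.
11. Ferryman goes to the far shore with sample D.

11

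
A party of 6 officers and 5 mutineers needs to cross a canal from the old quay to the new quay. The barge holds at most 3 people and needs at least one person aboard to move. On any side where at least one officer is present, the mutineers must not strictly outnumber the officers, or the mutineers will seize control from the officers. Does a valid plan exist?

Yes

1. 3 mutineers → the new quay.  (the old quay: 6O 2M; the new quay: 0O 3M)
2. 1 mutineer ← the old quay.  (the old quay: 6O 3M; the new quay: 0O 2M)
3. 3 officers → the new quay.  (the old quay: 3O 3M; the new quay: 3O 2M)
4. 1 officer ← the old quay.  (the old quay: 4O 3M; the new quay: 2O 2M)
5. 2 officers and 1 mutineer → the new quay.  (the old quay: 2O 2M; the new quay: 4O 3M)
6. 1 officer ← the old quay.  (the old quay: 3O 2M; the new quay: 3O 3M)
7. 2 officers and 1 mutineer → the new quay.  (the old quay: 1O 1M; the new quay: 5O 4M)
8. 1 officer ← the old quay.  (the old quay: 2O 1M; the new quay: 4O 4M)
9. 2 officers and 1 mutineer → the new quay.  (the old quay: 0O 0M; the new quay: 6O 5M)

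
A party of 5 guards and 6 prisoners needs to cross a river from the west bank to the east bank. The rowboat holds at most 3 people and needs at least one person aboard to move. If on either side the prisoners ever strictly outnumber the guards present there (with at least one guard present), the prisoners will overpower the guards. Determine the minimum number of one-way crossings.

impossible

The prisoners already outnumber the guards at the west bank before anyone moves, so the starting position itself is disallowed.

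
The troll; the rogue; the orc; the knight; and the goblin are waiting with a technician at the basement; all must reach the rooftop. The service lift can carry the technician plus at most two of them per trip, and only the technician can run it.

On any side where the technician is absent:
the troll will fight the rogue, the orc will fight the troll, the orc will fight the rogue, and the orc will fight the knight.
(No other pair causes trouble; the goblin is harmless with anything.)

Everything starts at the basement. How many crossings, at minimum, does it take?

7

Counting alone: the technician can take at most 2 across per trip to the rooftop, so moving all 5 needs at least 3 loaded trips out, with a return between consecutive ones — at least 5 crossings.
The safety rule pushes this higher. Following every safe sequence of crossings, the most of the 5 that can be at the rooftop as the service lift arrives there on crossing 5 is 4 — never all 5.
So no plan with fewer than 7 crossings exists, and this one achieves 7:
1. Technician goes to the rooftop with the orc and the troll.  [the basement: the goblin, the knight, the rogue | the rooftop: the orc, the troll]
2. Technician goes back to the basement with the troll.  [the basement: the goblin, the knight, the rogue, the troll | the rooftop: the orc]
3. Technician goes to the rooftop with the knight and the troll.  [the basement: the goblin, the rogue | the rooftop: the knight, the orc, the troll]
4. Technician goes back to the basement with the orc.  [the basement: the goblin, the orc, the rogue | the rooftop: the knight, the troll]
5. Technician goes to the rooftop with the goblin and the rogue.  [the basement: the orc | the rooftop: the goblin, the knight, the rogue, the troll]
6. Technician goes back to the basement with the troll.  [the basement: the orc, the troll | the rooftop: the goblin, the knight, the rogue]
7. Technician goes to the rooftop with the orc and the troll.  [the basement: — | the rooftop: the goblin, the knight, the orc, the rogue, the troll]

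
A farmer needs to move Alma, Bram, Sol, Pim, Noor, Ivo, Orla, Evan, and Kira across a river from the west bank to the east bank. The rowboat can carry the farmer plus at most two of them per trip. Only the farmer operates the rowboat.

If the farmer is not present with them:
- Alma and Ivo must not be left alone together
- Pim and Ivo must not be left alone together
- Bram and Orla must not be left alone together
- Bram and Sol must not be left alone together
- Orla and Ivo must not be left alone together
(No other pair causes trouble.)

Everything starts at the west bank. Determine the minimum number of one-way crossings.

Counting alone: the farmer can take at most 2 across per trip to the east bank, so moving all 9 needs at least 5 loaded trips out, with a return between consecutive ones — at least 9 crossings.
The safety rule pushes this higher. Following every safe sequence of crossings, the most of the 9 that can be at the east bank as the rowboat arrives there on crossing 9 is 8 — never all 9.
So no plan with fewer than 11 crossings exists, and this one achieves 11:
1. Farmer goes to the east bank with Bram and Ivo.  [the west bank: Alma, Evan, Kira, Noor, Orla, Pim, Sol | the east bank: Bram, Ivo]
2. Farmer goes back to the west bank alone.  [the west bank: Alma, Evan, Kira, Noor, Orla, Pim, Sol | the east bank: Bram, Ivo]
3. Farmer goes to the east bank with Alma.  [the west bank: Evan, Kira, Noor, Orla, Pim, Sol | the east bank: Alma, Bram, Ivo]
4. Farmer goes back to the west bank with Ivo.  [the west bank: Evan, Ivo, Kira, Noor, Orla, Pim, Sol | the east bank: Alma, Bram]
5. Farmer goes to the east bank with Orla and Pim.  [the west bank: Evan, Ivo, Kira, Noor, Sol | the east bank: Alma, Bram, Orla, Pim]
6. Farmer goes back to the west bank with Bram.  [the west bank: Bram, Evan, Ivo, Kira, Noor, Sol | the east bank: Alma, Orla, Pim]
7. Farmer goes to the east bank with Noor and Sol.  [the west bank: Bram, Evan, Ivo, Kira | the east bank: Alma, Noor, Orla, Pim, Sol]
8. Farmer goes back to the west bank alone.  [the west bank: Bram, Evan, Ivo, Kira | the east bank: Alma, Noor, Orla, Pim, Sol]
9. Farmer goes to the east bank with Evan and Kira.  [the west bank: Bram, Ivo | the east bank: Alma, Evan, Kira, Noor, Orla, Pim, Sol]
10. Farmer goes back to the west bank alone.  [the west bank: Bram, Ivo | the east bank: Alma, Evan, Kira, Noor, Orla, Pim, Sol]
11. Farmer goes to the east bank with Bram and Ivo.  [the west bank: — | the east bank: Alma, Bram, Evan, Ivo, Kira, Noor, Orla, Pim, Sol]

11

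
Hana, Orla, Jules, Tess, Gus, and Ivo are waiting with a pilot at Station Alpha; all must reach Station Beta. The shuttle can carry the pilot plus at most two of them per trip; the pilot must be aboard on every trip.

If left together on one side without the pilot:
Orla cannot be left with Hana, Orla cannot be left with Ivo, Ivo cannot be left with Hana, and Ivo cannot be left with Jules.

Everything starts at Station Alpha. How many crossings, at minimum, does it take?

Counting alone: the pilot can take at most 2 across per trip to Station Beta, so moving all 6 needs at least 3 loaded trips out, with a return between consecutive ones — at least 5 crossings.
The safety rule pushes this higher. Following every safe sequence of crossings, the most of the 6 that can be at Station Beta as the shuttle arrives there on crossings 5, 7 is 4, 5 respectively — never all 6.
So no plan with fewer than 9 crossings exists, and this one achieves 9:
1. Pilot goes to Station Beta with Hana and Ivo.  [Station Alpha: Gus, Jules, Orla, Tess | Station Beta: Hana, Ivo]
2. Pilot goes back to Station Alpha with Hana.  [Station Alpha: Gus, Hana, Jules, Orla, Tess | Station Beta: Ivo]
3. Pilot goes to Station Beta with Hana and Jules.  [Station Alpha: Gus, Orla, Tess | Station Beta: Hana, Ivo, Jules]
4. Pilot goes back to Station Alpha with Ivo.  [Station Alpha: Gus, Ivo, Orla, Tess | Station Beta: Hana, Jules]
5. Pilot goes to Station Beta with Orla and Tess.  [Station Alpha: Gus, Ivo | Station Beta: Hana, Jules, Orla, Tess]
6. Pilot goes back to Station Alpha with Hana.  [Station Alpha: Gus, Hana, Ivo | Station Beta: Jules, Orla, Tess]
7. Pilot goes to Station Beta with Gus and Hana.  [Station Alpha: Ivo | Station Beta: Gus, Hana, Jules, Orla, Tess]
8. Pilot goes back to Station Alpha with Hana.  [Station Alpha: Hana, Ivo | Station Beta: Gus, Jules, Orla, Tess]
9. Pilot goes to Station Beta with Hana and Ivo.  [Station Alpha: — | Station Beta: Gus, Hana, Ivo, Jules, Orla, Tess]

9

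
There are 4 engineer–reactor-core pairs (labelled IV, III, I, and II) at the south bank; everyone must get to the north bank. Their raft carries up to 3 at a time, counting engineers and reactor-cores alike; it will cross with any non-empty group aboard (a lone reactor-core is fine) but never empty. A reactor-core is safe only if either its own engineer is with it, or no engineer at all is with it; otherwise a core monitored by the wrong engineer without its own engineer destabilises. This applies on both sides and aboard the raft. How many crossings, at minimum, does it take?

9

Counting alone: each trip to the north bank takes at most 3 across and each return brings at least 1 back, so after t trips out (and t−1 returns) at most 3t − (t−1) of the 8 are across; that first reaches 8 at t = 4, so at least 7 crossings are needed.
The safety rule pushes this higher. Following every safe sequence of crossings, the most of the 8 that can be at the north bank as the raft arrives there on crossing 7 is 7 — never all 8.
So no plan with fewer than 9 crossings exists, and this one achieves 9:
1. engineer IV and reactor-core IV cross → the north bank.
2. engineer IV crosses ← the south bank.
3. engineer III, engineer IV, and reactor-core III cross → the north bank.
4. engineer IV and reactor-core IV cross ← the south bank.
5. engineer I, engineer II, and engineer IV cross → the north bank.
6. reactor-core III crosses ← the south bank.
7. reactor-core III and reactor-core IV cross → the north bank.
8. reactor-core IV crosses ← the south bank.
9. reactor-core I, reactor-core II, and reactor-core IV cross → the north bank.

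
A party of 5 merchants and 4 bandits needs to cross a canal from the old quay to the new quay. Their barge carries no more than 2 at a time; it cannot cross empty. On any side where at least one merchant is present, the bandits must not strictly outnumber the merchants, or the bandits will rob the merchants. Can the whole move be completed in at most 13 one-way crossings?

Counting alone: each trip to the new quay takes at most 2 across and each return brings at least 1 back, so after t trips out (and t−1 returns) at most 2t − (t−1) of the 9 are across; that first reaches 9 at t = 8, so at least 15 crossings are needed.
Since 13 < 15, 13 crossings cannot be enough. (The shortest complete plan in fact takes 15:)
1. 2 bandits → the new quay.  (the old quay: 5M 2B; the new quay: 0M 2B)
2. 1 bandit ← the old quay.  (the old quay: 5M 3B; the new quay: 0M 1B)
3. 2 bandits → the new quay.  (the old quay: 5M 1B; the new quay: 0M 3B)
4. 1 bandit ← the old quay.  (the old quay: 5M 2B; the new quay: 0M 2B)
5. 2 merchants → the new quay.  (the old quay: 3M 2B; the new quay: 2M 2B)
6. 1 bandit ← the old quay.  (the old quay: 3M 3B; the new quay: 2M 1B)
7. 1 merchant and 1 bandit → the new quay.  (the old quay: 2M 2B; the new quay: 3M 2B)
8. 1 merchant ← the old quay.  (the old quay: 3M 2B; the new quay: 2M 2B)
9. 1 merchant and 1 bandit → the new quay.  (the old quay: 2M 1B; the new quay: 3M 3B)
10. 1 bandit ← the old quay.  (the old quay: 2M 2B; the new quay: 3M 2B)
11. 1 merchant and 1 bandit → the new quay.  (the old quay: 1M 1B; the new quay: 4M 3B)
12. 1 merchant ← the old quay.  (the old quay: 2M 1B; the new quay: 3M 3B)
13. 1 merchant and 1 bandit → the new quay.  (the old quay: 1M 0B; the new quay: 4M 4B)
14. 1 bandit ← the old quay.  (the old quay: 1M 1B; the new quay: 4M 3B)
15. 1 merchant and 1 bandit → the new quay.  (the old quay: 0M 0B; the new quay: 5M 4B)

No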